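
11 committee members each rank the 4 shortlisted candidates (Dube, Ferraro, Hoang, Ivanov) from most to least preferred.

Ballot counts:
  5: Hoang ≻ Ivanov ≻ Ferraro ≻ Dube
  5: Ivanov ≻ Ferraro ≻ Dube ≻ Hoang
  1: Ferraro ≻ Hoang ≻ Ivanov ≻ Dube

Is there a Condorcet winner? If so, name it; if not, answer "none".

Head-to-head results (11 committee members):
Dube vs Ferraro: Ferraro, 11–0.
Dube–Hoang: Hoang 6–5.
Dube vs Ivanov: 0 to 11, Ivanov.
Ferraro vs Hoang: Ferraro preferred on 5+1 = 6 ballots; Ferraro wins 6–5.
Ferraro vs Ivanov: Ferraro is ranked higher on 1 ballot, Ivanov on 10. Ivanov wins 10–1.
Hoang vs Ivanov: 6 to 5, Hoang.
No candidate is unbeaten: Dube loses to Ferraro; Ferraro loses to Ivanov; Hoang loses to Ferraro; Ivanov loses to Hoang. In particular Ferraro beats Hoang beats Ivanov beats Ferraro is a majority cycle — no Condorcet winner exists.

none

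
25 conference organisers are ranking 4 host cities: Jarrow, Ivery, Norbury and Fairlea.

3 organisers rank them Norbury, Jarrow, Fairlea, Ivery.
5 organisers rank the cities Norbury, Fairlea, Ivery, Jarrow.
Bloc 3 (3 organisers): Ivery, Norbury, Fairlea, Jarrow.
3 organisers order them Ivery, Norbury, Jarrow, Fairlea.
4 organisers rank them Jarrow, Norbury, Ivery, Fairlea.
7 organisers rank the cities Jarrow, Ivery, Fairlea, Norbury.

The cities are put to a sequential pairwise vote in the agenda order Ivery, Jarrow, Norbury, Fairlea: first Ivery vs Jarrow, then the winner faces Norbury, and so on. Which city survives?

Round 1: Ivery vs Jarrow — 11–14, Jarrow advances.
Round 2: Jarrow vs Norbury — 11–14, Norbury advances.
Round 3: Norbury vs Fairlea — 18–7, Norbury advances.
Norbury survives the agenda.

Norbury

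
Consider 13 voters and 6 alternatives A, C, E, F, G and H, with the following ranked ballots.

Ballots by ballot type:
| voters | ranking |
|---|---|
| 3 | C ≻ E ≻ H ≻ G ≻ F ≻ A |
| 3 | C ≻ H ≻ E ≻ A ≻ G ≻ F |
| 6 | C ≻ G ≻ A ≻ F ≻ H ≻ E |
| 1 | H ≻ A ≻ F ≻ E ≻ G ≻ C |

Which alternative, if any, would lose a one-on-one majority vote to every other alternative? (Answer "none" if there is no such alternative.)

Head-to-head results (13 voters):
A–C: C 12–1.
A vs E: 7 to 6, A.
A–F: A 10–3.
A–G: G 9–4.
A vs H: A preferred on 6 ballots; H wins 7–6.
C vs E: 3+3+6 = 12 for C, 1 for E — C by 12–1.
C vs F: C, 12–1.
C vs G: C, 12–1.
C vs H: 3+3+6 = 12 for C, 1 for H — C by 12–1.
E vs F: 6 to 7, F.
E vs G: E, 7–6.
E vs H: H wins 10–3.
F vs G: 1 to 12, G.
F vs H: H wins 7–6.
G vs H: H wins 7–6.
No alternative is winless: A beats E; C beats A; E beats G; F beats E; G beats A; H beats A. There is no Condorcet loser.

none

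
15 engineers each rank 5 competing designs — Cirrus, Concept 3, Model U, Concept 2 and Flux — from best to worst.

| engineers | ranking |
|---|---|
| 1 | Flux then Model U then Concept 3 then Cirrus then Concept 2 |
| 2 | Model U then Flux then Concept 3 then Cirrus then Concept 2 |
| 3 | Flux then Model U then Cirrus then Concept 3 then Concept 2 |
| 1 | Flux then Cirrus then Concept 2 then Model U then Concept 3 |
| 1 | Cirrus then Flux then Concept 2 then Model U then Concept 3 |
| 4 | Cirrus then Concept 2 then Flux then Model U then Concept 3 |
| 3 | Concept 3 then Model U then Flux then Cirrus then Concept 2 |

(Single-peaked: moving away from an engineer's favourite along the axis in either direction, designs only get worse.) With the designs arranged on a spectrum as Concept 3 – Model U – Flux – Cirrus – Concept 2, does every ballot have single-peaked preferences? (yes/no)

yes

Axis positions: Concept 3=1, Model U=2, Flux=3, Cirrus=4, Concept 2=5.
Type 1 (peak Flux at position 3): ranking walks positions 3-2-1-4-5, expanding outward from the peak — single-peaked.
Type 2 (peak Model U at position 2): ranking walks positions 2-3-1-4-5, expanding outward from the peak — single-peaked.
Type 3 (peak Flux at position 3): ranking walks positions 3-2-4-1-5, expanding outward from the peak — single-peaked.
Type 4 (peak Flux at position 3): ranking walks positions 3-4-5-2-1, expanding outward from the peak — single-peaked.
Type 5 (peak Cirrus at position 4): ranking walks positions 4-3-5-2-1, expanding outward from the peak — single-peaked.
Type 6 (peak Cirrus at position 4): ranking walks positions 4-5-3-2-1, expanding outward from the peak — single-peaked.
Type 7 (peak Concept 3 at position 1): ranking walks positions 1-2-3-4-5, expanding outward from the peak — single-peaked.
Every ranking is single-peaked on this axis.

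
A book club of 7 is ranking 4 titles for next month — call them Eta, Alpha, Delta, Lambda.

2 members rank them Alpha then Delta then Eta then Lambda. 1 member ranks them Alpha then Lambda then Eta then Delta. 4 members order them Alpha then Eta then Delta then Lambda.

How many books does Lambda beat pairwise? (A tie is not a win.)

0

Lambda against each rival (7 members):
Lambda vs Eta: 1 to 6, Eta.
Lambda vs Alpha: Alpha, 7–0.
Lambda–Delta: Delta 6–1.
Lambda beats no one; loses to Eta, Alpha, Delta — 0 pairwise wins.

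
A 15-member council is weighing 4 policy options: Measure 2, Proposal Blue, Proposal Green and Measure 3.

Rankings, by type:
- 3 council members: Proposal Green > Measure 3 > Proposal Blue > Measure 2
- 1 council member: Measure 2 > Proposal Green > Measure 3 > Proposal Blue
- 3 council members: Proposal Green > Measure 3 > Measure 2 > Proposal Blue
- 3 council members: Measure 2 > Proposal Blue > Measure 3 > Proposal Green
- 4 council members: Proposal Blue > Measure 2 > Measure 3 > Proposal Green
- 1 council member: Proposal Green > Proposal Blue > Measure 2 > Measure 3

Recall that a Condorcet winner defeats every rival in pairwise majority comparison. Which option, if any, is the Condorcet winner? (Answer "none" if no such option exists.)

none

Pairwise majorities:
Measure 2–Proposal Blue: Proposal Blue 8–7.
Measure 2–Proposal Green: Measure 2 8–7.
Measure 2 vs Measure 3: Measure 2, 9–6.
Proposal Blue vs Proposal Green: Proposal Blue is ranked higher on 3+4 = 7 ballots, Proposal Green on 8. Proposal Green wins 8–7.
Proposal Blue vs Measure 3: 8 to 7, Proposal Blue.
Proposal Green vs Measure 3: 3+1+3+1 = 8 for Proposal Green, 7 for Measure 3 — Proposal Green by 8–7.
Each option drops at least one matchup (Measure 2 loses to Proposal Blue; Proposal Blue loses to Proposal Green; Proposal Green loses to Measure 2; Measure 3 loses to Measure 2); the cycle Measure 2 → Proposal Green → Proposal Blue → Measure 2 rules out a Condorcet winner.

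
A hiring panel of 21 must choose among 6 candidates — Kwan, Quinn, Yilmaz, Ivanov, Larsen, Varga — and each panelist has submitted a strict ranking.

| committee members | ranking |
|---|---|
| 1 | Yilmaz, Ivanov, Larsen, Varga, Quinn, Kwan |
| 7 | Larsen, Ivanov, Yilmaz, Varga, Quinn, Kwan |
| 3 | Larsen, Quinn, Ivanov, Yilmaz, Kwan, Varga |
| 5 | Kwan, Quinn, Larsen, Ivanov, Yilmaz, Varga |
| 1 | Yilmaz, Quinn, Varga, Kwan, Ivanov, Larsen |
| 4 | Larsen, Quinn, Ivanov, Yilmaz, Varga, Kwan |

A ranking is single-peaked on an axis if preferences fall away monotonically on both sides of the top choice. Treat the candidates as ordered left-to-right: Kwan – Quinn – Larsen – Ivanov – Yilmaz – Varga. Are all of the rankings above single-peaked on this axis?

no

Axis positions: Kwan=1, Quinn=2, Larsen=3, Ivanov=4, Yilmaz=5, Varga=6.
Cluster 1 (peak Yilmaz at position 5): ranking walks positions 5-4-3-6-2-1, expanding outward from the peak — single-peaked.
Cluster 2 (peak Larsen at position 3): ranking walks positions 3-4-5-6-2-1, expanding outward from the peak — single-peaked.
Cluster 3 (peak Larsen at position 3): ranking walks positions 3-2-4-5-1-6, expanding outward from the peak — single-peaked.
Cluster 4 (peak Kwan at position 1): ranking walks positions 1-2-3-4-5-6, expanding outward from the peak — single-peaked.
Cluster 5: ranking walks positions 5-2-6-1-4-3; Quinn is ranked above Ivanov even though Ivanov lies between Quinn and the peak Yilmaz on the axis — preferences dip and rise again. Not single-peaked.
Cluster 6 (peak Larsen at position 3): ranking walks positions 3-2-4-5-6-1, expanding outward from the peak — single-peaked.
Cluster 5 violates single-peakedness, so the profile is not single-peaked on this axis.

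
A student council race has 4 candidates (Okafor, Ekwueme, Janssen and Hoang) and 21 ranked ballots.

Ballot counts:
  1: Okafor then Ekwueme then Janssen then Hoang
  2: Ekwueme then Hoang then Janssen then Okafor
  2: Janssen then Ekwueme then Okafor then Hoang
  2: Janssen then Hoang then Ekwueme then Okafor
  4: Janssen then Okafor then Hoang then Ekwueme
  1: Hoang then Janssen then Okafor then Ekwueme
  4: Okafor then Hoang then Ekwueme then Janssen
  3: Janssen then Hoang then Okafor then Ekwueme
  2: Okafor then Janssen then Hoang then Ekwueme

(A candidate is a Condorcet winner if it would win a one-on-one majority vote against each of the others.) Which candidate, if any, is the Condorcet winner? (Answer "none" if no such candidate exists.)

Head-to-head results (21 voters):
Okafor–Ekwueme: Okafor 15–6.
Okafor–Janssen: Janssen 14–7.
Okafor vs Hoang: Okafor wins 13–8.
Ekwueme vs Janssen: Janssen wins 14–7.
Ekwueme–Hoang: Hoang 16–5.
Janssen vs Hoang: Janssen wins 14–7.
Only Janssen has no losses; Janssen is the Condorcet winner.

Janssen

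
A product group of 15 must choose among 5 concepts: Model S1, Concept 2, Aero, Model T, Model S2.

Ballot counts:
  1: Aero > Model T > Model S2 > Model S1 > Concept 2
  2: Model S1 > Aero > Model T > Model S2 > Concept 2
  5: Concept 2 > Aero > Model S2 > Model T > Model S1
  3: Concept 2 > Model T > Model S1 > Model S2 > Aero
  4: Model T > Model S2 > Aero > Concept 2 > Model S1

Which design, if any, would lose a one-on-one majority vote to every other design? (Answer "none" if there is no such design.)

Model S1

Head-to-head results (15 engineers):
Model S1 vs Concept 2: 1+2 = 3 for Model S1, 12 for Concept 2 — Concept 2 by 12–3.
Model S1 vs Aero: Aero, 10–5.
Model S1 vs Model T: Model S1 preferred on 2 ballots; Model T wins 13–2.
Model S1 vs Model S2: 5 to 10, Model S2.
Concept 2–Aero: Concept 2 8–7.
Concept 2–Model T: Concept 2 8–7.
Concept 2 vs Model S2: 8 to 7, Concept 2.
Aero vs Model T: 1+2+5 = 8 for Aero, 7 for Model T — Aero by 8–7.
Aero vs Model S2: Aero is ranked higher on 1+2+5 = 8 ballots, Model S2 on 7. Aero wins 8–7.
Model T vs Model S2: Model T is ranked higher on 1+2+3+4 = 10 ballots, Model S2 on 5. Model T wins 10–5.
Only Model S1 has no wins; Model S1 is the Condorcet loser.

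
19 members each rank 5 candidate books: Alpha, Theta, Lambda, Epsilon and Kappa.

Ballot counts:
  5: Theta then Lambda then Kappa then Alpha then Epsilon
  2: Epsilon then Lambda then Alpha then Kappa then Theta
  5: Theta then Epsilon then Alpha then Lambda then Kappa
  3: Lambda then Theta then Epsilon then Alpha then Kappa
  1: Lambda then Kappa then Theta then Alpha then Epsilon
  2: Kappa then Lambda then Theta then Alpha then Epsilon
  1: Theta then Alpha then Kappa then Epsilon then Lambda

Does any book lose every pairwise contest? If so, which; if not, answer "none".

Kappa

Head-to-head results (19 members):
Alpha vs Theta: Theta wins 17–2.
Alpha vs Lambda: 5+1 = 6 for Alpha, 13 for Lambda — Lambda by 13–6.
Alpha vs Epsilon: Epsilon wins 10–9.
Alpha vs Kappa: Alpha, 11–8.
Theta–Lambda: Theta 11–8.
Theta vs Epsilon: Theta is ranked higher on 5+5+3+1+2+1 = 17 ballots, Epsilon on 2. Theta wins 17–2.
Theta vs Kappa: 5+5+3+1 = 14 for Theta, 5 for Kappa — Theta by 14–5.
Lambda vs Epsilon: Lambda wins 11–8.
Lambda vs Kappa: 5+2+5+3+1 = 16 for Lambda, 3 for Kappa — Lambda by 16–3.
Epsilon–Kappa: Epsilon 10–9.
Kappa is beaten in every head-to-head and is the Condorcet loser.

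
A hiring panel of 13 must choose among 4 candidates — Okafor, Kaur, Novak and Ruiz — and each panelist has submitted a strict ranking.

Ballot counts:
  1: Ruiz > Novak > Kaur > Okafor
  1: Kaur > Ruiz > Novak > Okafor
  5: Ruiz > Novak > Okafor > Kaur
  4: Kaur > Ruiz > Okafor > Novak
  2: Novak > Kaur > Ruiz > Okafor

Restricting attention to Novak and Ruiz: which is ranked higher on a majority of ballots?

Ruiz

Ballots ranking Novak above Ruiz: 2.
Ballots ranking Ruiz above Novak: 13 − 2 = 11.
Ruiz wins the head-to-head 11–2.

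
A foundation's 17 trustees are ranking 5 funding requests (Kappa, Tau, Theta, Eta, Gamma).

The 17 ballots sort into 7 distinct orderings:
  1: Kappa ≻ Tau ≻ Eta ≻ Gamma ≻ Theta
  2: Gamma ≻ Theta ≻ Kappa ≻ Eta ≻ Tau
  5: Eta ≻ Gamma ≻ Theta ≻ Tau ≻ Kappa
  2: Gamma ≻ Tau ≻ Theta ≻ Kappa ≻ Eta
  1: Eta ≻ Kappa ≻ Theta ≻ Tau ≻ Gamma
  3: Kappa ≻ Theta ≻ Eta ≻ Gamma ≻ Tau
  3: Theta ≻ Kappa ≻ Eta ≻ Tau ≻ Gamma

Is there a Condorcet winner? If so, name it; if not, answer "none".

none

Pairwise majorities:
Kappa vs Tau: 1+2+1+3+3 = 10 for Kappa, 7 for Tau — Kappa by 10–7.
Kappa vs Theta: 5 to 12, Theta.
Kappa vs Eta: 11 to 6, Kappa.
Kappa vs Gamma: Kappa is ranked higher on 1+1+3+3 = 8 ballots, Gamma on 9. Gamma wins 9–8.
Tau vs Theta: 1+2 = 3 for Tau, 14 for Theta — Theta by 14–3.
Tau vs Eta: Tau is ranked higher on 1+2 = 3 ballots, Eta on 14. Eta wins 14–3.
Tau vs Gamma: Tau preferred on 1+1+3 = 5 ballots; Gamma wins 12–5.
Theta vs Eta: Theta is ranked higher on 2+2+3+3 = 10 ballots, Eta on 7. Theta wins 10–7.
Theta vs Gamma: Theta is ranked higher on 1+3+3 = 7 ballots, Gamma on 10. Gamma wins 10–7.
Eta vs Gamma: Eta preferred on 1+5+1+3+3 = 13 ballots; Eta wins 13–4.
Each project drops at least one matchup (Kappa loses to Theta; Tau loses to Kappa; Theta loses to Gamma; Eta loses to Kappa; Gamma loses to Eta); the cycle Kappa → Eta → Gamma → Kappa rules out a Condorcet winner.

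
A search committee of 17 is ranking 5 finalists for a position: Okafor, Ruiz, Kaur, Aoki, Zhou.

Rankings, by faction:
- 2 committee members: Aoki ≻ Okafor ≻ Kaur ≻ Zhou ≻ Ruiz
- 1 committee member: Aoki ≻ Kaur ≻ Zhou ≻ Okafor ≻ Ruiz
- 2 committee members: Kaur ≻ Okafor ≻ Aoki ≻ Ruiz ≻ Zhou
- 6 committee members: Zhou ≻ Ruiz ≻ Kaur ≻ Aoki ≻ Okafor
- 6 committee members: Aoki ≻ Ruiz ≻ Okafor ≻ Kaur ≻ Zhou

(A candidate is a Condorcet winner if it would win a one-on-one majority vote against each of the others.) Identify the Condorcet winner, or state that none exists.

Head-to-head results (17 committee members):
Okafor vs Ruiz: Ruiz wins 12–5.
Okafor–Kaur: Kaur 9–8.
Okafor–Aoki: Aoki 15–2.
Okafor–Zhou: Okafor 10–7.
Ruiz vs Kaur: Ruiz wins 12–5.
Ruiz–Aoki: Aoki 11–6.
Ruiz vs Zhou: Zhou, 9–8.
Kaur–Aoki: Aoki 9–8.
Kaur–Zhou: Kaur 11–6.
Aoki vs Zhou: Aoki wins 11–6.
Aoki beats each of Okafor, Ruiz, Kaur, Zhou — Aoki is the Condorcet winner.

Aoki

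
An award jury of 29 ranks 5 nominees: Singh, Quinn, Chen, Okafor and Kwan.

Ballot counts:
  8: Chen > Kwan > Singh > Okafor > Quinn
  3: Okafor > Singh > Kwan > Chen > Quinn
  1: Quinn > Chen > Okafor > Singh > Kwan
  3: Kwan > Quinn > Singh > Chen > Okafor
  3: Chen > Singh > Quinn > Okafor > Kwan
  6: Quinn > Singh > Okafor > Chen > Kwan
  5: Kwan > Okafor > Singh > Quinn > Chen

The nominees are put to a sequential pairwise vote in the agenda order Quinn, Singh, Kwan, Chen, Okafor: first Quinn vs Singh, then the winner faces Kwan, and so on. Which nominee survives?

Round 1: Quinn vs Singh — 10–19, Singh advances.
Round 2: Singh vs Kwan — 13–16, Kwan advances.
Round 3: Kwan vs Chen — 11–18, Chen advances.
Round 4: Chen vs Okafor — 15–14, Chen advances.
Chen survives the agenda.

Chen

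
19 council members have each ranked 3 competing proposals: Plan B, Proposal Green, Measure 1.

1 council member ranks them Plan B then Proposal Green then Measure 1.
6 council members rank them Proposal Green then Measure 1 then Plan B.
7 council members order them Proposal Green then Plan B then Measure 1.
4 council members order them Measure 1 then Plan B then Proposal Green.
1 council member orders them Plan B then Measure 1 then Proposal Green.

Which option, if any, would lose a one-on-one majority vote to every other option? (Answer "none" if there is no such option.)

Plan B

Pairwise majorities:
Plan B–Proposal Green: Proposal Green 13–6.
Plan B vs Measure 1: Plan B is ranked higher on 1+7+1 = 9 ballots, Measure 1 on 10. Measure 1 wins 10–9.
Proposal Green vs Measure 1: Proposal Green is ranked higher on 1+6+7 = 14 ballots, Measure 1 on 5. Proposal Green wins 14–5.
Only Plan B has no wins; Plan B is the Condorcet loser.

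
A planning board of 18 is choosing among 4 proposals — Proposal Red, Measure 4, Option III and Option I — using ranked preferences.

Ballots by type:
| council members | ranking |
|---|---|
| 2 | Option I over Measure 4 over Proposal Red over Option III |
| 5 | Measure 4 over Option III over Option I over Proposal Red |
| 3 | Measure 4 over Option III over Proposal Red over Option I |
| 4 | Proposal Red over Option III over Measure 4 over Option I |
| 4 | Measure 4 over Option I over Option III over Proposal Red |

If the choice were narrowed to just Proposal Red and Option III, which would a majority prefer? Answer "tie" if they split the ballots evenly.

Option III

Ballots ranking Proposal Red above Option III: 2 + 4 = 6.
Ballots ranking Option III above Proposal Red: 18 − 6 = 12.
Option III wins the head-to-head 12–6.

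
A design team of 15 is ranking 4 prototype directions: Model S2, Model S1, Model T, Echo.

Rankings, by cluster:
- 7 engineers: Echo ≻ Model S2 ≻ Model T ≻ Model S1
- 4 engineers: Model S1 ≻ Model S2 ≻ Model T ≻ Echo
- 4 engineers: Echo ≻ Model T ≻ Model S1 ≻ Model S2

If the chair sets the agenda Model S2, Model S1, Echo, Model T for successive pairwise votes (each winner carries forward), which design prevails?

Round 1: Model S2 vs Model S1 — 7–8, Model S1 advances.
Round 2: Model S1 vs Echo — 4–11, Echo advances.
Round 3: Echo vs Model T — 11–4, Echo advances.
Echo survives the agenda.

Echo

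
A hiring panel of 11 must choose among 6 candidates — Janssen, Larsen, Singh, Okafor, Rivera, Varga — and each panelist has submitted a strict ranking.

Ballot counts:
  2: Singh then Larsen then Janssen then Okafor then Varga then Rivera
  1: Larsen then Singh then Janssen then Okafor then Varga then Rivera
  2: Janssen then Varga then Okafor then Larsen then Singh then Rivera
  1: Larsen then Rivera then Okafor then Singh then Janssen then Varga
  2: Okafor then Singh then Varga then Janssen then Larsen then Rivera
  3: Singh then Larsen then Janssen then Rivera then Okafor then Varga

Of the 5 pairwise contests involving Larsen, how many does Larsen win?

Larsen against each rival (11 committee members):
Larsen vs Janssen: 7 to 4, Larsen.
Larsen vs Singh: 4 to 7, Singh.
Larsen vs Okafor: Larsen preferred on 2+1+1+3 = 7 ballots; Larsen wins 7–4.
Larsen vs Rivera: Larsen, 11–0.
Larsen vs Varga: 7 to 4, Larsen.
Larsen beats Janssen, Okafor, Rivera, Varga; loses to Singh — 4 pairwise wins.

4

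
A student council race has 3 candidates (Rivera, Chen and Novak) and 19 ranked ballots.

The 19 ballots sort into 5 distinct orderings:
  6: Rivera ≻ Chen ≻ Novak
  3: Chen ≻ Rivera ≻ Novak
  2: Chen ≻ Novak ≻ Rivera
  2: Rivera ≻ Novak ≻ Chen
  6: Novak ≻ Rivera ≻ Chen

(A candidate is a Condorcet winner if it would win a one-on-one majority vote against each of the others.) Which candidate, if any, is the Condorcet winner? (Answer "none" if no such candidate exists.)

Rivera

Pairwise majorities:
Rivera vs Chen: Rivera wins 14–5.
Rivera–Novak: Rivera 11–8.
Chen vs Novak: Chen, 11–8.
Rivera wins every pairwise contest, so Rivera is the Condorcet winner.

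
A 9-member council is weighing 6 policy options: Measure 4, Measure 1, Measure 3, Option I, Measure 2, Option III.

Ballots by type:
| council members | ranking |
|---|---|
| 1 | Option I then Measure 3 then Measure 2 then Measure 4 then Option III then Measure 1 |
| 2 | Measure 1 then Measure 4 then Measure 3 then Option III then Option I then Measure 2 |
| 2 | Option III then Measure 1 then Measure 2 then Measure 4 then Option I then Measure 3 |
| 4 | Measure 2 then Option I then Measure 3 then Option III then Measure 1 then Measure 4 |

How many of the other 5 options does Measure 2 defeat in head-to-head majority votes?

5

Measure 2 against each rival (9 council members):
Measure 2–Measure 4: Measure 2 7–2.
Measure 2 vs Measure 1: Measure 2 is ranked higher on 1+4 = 5 ballots, Measure 1 on 4. Measure 2 wins 5–4.
Measure 2–Measure 3: Measure 2 6–3.
Measure 2 vs Option I: 6 to 3, Measure 2.
Measure 2–Option III: Measure 2 5–4.
Measure 2 beats Measure 4, Measure 1, Measure 3, Option I, Option III — 5 pairwise wins.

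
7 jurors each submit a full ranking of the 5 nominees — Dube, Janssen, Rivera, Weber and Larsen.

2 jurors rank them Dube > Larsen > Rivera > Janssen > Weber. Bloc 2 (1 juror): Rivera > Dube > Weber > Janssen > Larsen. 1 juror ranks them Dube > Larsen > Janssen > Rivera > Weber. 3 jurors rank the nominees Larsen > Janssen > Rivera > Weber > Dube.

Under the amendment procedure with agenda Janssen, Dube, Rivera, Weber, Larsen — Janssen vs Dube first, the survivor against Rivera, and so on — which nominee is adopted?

Larsen

Round 1: Janssen vs Dube — 3–4, Dube advances.
Round 2: Dube vs Rivera — 3–4, Rivera advances.
Round 3: Rivera vs Weber — 7–0, Rivera advances.
Round 4: Rivera vs Larsen — 1–6, Larsen advances.
Larsen survives the agenda.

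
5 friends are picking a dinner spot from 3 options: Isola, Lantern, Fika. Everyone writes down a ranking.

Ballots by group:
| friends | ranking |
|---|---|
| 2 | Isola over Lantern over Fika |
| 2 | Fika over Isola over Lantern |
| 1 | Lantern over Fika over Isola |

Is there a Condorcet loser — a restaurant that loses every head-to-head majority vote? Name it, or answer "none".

Pairwise majorities:
Isola vs Lantern: Isola preferred on 2+2 = 4 ballots; Isola wins 4–1.
Isola vs Fika: 2 to 3, Fika.
Lantern vs Fika: Lantern, 3–2.
Every restaurant wins at least one matchup (Isola beats Lantern; Lantern beats Fika; Fika beats Isola), so there is no Condorcet loser.

none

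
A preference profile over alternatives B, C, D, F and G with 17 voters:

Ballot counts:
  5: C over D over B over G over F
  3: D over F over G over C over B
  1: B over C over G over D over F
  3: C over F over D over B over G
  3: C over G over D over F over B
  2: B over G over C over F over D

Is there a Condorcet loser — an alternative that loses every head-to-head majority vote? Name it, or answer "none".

none

Head-to-head results (17 voters):
B vs C: 1+2 = 3 for B, 14 for C — C by 14–3.
B vs D: 1+2 = 3 for B, 14 for D — D by 14–3.
B vs F: F wins 9–8.
B vs G: B wins 11–6.
C vs D: 14 to 3, C.
C vs F: C, 14–3.
C vs G: C, 12–5.
D–F: D 12–5.
D vs G: D preferred on 5+3+3 = 11 ballots; D wins 11–6.
F vs G: 6 to 11, G.
Each alternative has at least one pairwise win (B beats G; C beats B; D beats B; F beats B; G beats F) — no Condorcet loser.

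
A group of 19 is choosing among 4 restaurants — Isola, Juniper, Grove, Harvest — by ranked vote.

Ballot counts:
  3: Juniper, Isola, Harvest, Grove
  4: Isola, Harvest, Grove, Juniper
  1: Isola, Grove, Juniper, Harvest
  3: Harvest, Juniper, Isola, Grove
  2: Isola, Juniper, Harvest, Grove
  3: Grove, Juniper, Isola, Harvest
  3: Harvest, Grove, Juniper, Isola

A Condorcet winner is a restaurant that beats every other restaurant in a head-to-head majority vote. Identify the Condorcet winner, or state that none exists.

none

Pairwise majorities:
Isola vs Juniper: Juniper wins 12–7.
Isola vs Grove: Isola, 13–6.
Isola–Harvest: Isola 13–6.
Juniper vs Grove: Grove wins 11–8.
Juniper vs Harvest: Harvest wins 10–9.
Grove–Harvest: Harvest 15–4.
Every restaurant loses at least once (Isola loses to Juniper; Juniper loses to Grove; Grove loses to Isola; Harvest loses to Isola). The majority relation contains the cycle Isola → Grove → Juniper → Isola, so there is no Condorcet winner.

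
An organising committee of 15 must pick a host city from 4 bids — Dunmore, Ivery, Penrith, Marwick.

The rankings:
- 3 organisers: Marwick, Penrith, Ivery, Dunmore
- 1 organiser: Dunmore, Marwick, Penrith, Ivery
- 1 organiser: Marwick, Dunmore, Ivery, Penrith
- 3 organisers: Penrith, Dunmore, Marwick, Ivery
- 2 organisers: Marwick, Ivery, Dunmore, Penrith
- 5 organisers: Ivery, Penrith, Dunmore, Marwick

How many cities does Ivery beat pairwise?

Ivery against each rival (15 organisers):
Ivery vs Dunmore: 3+2+5 = 10 for Ivery, 5 for Dunmore — Ivery by 10–5.
Ivery vs Penrith: Ivery wins 8–7.
Ivery vs Marwick: Ivery is ranked higher on 5 ballots, Marwick on 10. Marwick wins 10–5.
Ivery beats Dunmore, Penrith; loses to Marwick — 2 pairwise wins.

2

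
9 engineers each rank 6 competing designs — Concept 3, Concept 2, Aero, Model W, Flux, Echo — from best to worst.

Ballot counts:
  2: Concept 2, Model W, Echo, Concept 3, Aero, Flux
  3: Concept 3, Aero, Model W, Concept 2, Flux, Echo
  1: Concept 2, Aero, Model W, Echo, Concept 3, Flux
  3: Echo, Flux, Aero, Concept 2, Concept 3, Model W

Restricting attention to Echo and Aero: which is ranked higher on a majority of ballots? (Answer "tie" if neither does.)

Echo

Ballots ranking Echo above Aero: 2 + 3 = 5.
Ballots ranking Aero above Echo: 9 − 5 = 4.
Echo wins the head-to-head 5–4.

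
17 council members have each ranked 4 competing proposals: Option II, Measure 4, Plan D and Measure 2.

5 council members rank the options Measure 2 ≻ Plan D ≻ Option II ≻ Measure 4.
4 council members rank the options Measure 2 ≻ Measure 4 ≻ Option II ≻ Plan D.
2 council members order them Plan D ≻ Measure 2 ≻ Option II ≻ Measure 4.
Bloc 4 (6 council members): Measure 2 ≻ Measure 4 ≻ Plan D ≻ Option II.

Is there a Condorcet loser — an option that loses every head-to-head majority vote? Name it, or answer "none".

Pairwise majorities:
Option II–Measure 4: Measure 4 10–7.
Option II vs Plan D: Option II is ranked higher on 4 ballots, Plan D on 13. Plan D wins 13–4.
Option II vs Measure 2: Measure 2, 17–0.
Measure 4 vs Plan D: Measure 4 wins 10–7.
Measure 4 vs Measure 2: Measure 2, 17–0.
Plan D vs Measure 2: Plan D preferred on 2 ballots; Measure 2 wins 15–2.
Option II is beaten in every head-to-head and is the Condorcet loser.

Option II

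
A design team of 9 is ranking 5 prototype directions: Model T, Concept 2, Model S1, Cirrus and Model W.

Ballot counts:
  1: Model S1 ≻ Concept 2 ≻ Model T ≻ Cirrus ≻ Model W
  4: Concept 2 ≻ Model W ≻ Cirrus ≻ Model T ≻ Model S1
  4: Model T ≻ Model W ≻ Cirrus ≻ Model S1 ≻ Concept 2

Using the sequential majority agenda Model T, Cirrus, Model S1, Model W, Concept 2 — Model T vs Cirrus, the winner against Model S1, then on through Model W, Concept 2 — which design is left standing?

Round 1: Model T vs Cirrus — 5–4, Model T advances.
Round 2: Model T vs Model S1 — 8–1, Model T advances.
Round 3: Model T vs Model W — 5–4, Model T advances.
Round 4: Model T vs Concept 2 — 4–5, Concept 2 advances.
The agenda winner is Concept 2.

Concept 2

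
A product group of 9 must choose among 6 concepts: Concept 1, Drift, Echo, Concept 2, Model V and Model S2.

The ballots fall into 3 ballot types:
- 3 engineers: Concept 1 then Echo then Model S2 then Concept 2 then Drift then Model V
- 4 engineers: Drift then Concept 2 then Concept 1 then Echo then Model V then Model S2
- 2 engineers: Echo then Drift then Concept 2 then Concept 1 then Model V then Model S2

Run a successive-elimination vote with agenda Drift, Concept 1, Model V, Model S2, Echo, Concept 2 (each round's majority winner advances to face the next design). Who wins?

Round 1: Drift vs Concept 1 — 6–3, Drift advances.
Round 2: Drift vs Model V — 9–0, Drift advances.
Round 3: Drift vs Model S2 — 6–3, Drift advances.
Round 4: Drift vs Echo — 4–5, Echo advances.
Round 5: Echo vs Concept 2 — 5–4, Echo advances.
The agenda winner is Echo.

Echo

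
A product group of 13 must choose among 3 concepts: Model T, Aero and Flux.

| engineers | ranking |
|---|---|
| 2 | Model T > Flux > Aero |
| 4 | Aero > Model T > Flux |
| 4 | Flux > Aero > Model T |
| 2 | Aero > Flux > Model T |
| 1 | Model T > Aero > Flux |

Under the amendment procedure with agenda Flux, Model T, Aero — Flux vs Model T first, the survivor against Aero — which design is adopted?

Round 1: Flux vs Model T — 6–7, Model T advances.
Round 2: Model T vs Aero — 3–10, Aero advances.
Aero survives the agenda.

Aero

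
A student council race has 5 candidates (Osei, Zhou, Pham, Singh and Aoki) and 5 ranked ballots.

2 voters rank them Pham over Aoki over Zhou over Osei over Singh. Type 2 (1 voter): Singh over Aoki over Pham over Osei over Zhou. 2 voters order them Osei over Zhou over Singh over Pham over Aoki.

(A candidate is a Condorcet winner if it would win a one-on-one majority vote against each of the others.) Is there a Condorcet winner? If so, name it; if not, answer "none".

Pairwise majorities:
Osei vs Zhou: Osei, 3–2.
Osei–Pham: Pham 3–2.
Osei–Singh: Osei 4–1.
Osei vs Aoki: Aoki wins 3–2.
Zhou–Pham: Pham 3–2.
Zhou vs Singh: Zhou wins 4–1.
Zhou vs Aoki: Aoki wins 3–2.
Pham vs Singh: Singh wins 3–2.
Pham–Aoki: Pham 4–1.
Singh–Aoki: Singh 3–2.
No candidate is unbeaten: Osei loses to Pham; Zhou loses to Osei; Pham loses to Singh; Singh loses to Osei; Aoki loses to Pham. In particular Osei → Singh → Pham → Osei is a majority cycle — no Condorcet winner exists.

none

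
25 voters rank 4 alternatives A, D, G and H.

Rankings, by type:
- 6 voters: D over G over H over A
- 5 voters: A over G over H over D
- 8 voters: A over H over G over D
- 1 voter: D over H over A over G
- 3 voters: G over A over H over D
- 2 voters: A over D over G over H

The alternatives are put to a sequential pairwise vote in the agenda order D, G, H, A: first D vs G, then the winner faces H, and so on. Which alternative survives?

A

Round 1: D vs G — 9–16, G advances.
Round 2: G vs H — 16–9, G advances.
Round 3: G vs A — 9–16, A advances.
A survives the agenda.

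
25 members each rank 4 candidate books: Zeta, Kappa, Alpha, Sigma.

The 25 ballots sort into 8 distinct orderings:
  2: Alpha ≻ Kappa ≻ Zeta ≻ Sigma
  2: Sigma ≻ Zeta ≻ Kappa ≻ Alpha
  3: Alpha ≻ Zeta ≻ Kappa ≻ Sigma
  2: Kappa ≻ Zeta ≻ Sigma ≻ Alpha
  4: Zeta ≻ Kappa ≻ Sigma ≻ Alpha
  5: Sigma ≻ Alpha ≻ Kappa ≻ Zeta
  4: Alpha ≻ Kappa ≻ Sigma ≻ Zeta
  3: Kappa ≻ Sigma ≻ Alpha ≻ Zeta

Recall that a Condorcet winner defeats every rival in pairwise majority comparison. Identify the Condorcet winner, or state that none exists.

Pairwise majorities:
Zeta–Kappa: Kappa 16–9.
Zeta vs Alpha: Alpha, 17–8.
Zeta–Sigma: Sigma 14–11.
Kappa–Alpha: Alpha 14–11.
Kappa vs Sigma: Kappa wins 18–7.
Alpha–Sigma: Sigma 16–9.
Every book loses at least once (Zeta loses to Kappa; Kappa loses to Alpha; Alpha loses to Sigma; Sigma loses to Kappa). The majority relation contains the cycle Kappa beats Sigma beats Alpha beats Kappa, so there is no Condorcet winner.

none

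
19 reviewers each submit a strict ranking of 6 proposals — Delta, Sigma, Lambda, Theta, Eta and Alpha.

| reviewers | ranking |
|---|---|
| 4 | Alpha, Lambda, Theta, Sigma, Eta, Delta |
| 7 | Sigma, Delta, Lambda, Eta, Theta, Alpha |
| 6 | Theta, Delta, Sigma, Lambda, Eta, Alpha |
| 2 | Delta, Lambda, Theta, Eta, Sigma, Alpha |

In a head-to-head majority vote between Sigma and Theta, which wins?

Ballots ranking Sigma above Theta: 7.
Ballots ranking Theta above Sigma: 19 − 7 = 12.
Theta wins the head-to-head 12–7.

Theta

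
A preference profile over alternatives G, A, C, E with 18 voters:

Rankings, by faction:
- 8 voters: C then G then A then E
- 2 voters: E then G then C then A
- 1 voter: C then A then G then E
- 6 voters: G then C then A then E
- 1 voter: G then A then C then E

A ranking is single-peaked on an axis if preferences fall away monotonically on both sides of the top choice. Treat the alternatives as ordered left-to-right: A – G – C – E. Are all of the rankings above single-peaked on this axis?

no

Axis positions: A=1, G=2, C=3, E=4.
Faction 1 (peak C at position 3): ranking walks positions 3-2-1-4, expanding outward from the peak — single-peaked.
Faction 2: ranking walks positions 4-2-3-1; G is ranked above C even though C lies between G and the peak E on the axis — preferences dip and rise again. Not single-peaked.
Faction 3: ranking walks positions 3-1-2-4; A is ranked above G even though G lies between A and the peak C on the axis — preferences dip and rise again. Not single-peaked.
Faction 4 (peak G at position 2): ranking walks positions 2-3-1-4, expanding outward from the peak — single-peaked.
Faction 5 (peak G at position 2): ranking walks positions 2-1-3-4, expanding outward from the peak — single-peaked.
Faction 2 violates single-peakedness, so the profile is not single-peaked on this axis.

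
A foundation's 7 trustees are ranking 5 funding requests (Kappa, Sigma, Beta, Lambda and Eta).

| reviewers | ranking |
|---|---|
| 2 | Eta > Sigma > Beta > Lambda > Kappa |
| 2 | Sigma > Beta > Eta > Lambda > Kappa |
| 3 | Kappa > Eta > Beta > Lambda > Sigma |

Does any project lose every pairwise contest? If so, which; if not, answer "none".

Kappa

Pairwise majorities:
Kappa vs Sigma: 3 for Kappa, 4 for Sigma — Sigma by 4–3.
Kappa vs Beta: 3 to 4, Beta.
Kappa vs Lambda: 3 to 4, Lambda.
Kappa vs Eta: Eta, 4–3.
Sigma vs Beta: 4 to 3, Sigma.
Sigma vs Lambda: 2+2 = 4 for Sigma, 3 for Lambda — Sigma by 4–3.
Sigma vs Eta: Sigma preferred on 2 ballots; Eta wins 5–2.
Beta vs Lambda: Beta wins 7–0.
Beta–Eta: Eta 5–2.
Lambda–Eta: Eta 7–0.
Kappa loses to every other project — it is the Condorcet loser.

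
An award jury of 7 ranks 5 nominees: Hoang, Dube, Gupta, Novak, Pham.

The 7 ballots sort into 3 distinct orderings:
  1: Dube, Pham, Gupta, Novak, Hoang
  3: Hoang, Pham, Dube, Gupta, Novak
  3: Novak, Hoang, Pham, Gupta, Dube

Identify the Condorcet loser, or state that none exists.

Head-to-head results (7 jurors):
Hoang vs Dube: Hoang is ranked higher on 3+3 = 6 ballots, Dube on 1. Hoang wins 6–1.
Hoang vs Gupta: 6 to 1, Hoang.
Hoang vs Novak: Novak, 4–3.
Hoang vs Pham: Hoang, 6–1.
Dube vs Gupta: Dube is ranked higher on 1+3 = 4 ballots, Gupta on 3. Dube wins 4–3.
Dube vs Novak: 4 to 3, Dube.
Dube vs Pham: Pham, 6–1.
Gupta vs Novak: 1+3 = 4 for Gupta, 3 for Novak — Gupta by 4–3.
Gupta vs Pham: Gupta is ranked higher on 0 ballots, Pham on 7. Pham wins 7–0.
Novak vs Pham: Pham, 4–3.
No nominee is winless: Hoang beats Dube; Dube beats Gupta; Gupta beats Novak; Novak beats Hoang; Pham beats Dube. There is no Condorcet loser.

none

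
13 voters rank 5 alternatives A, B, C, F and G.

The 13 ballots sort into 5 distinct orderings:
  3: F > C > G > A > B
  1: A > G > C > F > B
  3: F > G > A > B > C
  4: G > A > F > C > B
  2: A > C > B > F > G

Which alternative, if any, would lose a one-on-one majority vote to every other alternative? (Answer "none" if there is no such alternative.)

B

Pairwise majorities:
A vs B: A, 13–0.
A vs C: A, 10–3.
A vs F: A wins 7–6.
A vs G: G, 10–3.
B vs C: C, 10–3.
B vs F: B is ranked higher on 2 ballots, F on 11. F wins 11–2.
B vs G: B is ranked higher on 2 ballots, G on 11. G wins 11–2.
C vs F: 1+2 = 3 for C, 10 for F — F by 10–3.
C vs G: C is ranked higher on 3+2 = 5 ballots, G on 8. G wins 8–5.
F–G: F 8–5.
B is beaten in every head-to-head and is the Condorcet loser.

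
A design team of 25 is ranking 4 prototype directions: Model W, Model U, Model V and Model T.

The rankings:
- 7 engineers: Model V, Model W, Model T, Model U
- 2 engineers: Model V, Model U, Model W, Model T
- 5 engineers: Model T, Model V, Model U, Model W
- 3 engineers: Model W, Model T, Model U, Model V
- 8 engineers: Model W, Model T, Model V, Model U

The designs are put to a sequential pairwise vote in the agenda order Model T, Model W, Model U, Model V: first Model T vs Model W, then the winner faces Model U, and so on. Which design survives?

Model V

Round 1: Model T vs Model W — 5–20, Model W advances.
Round 2: Model W vs Model U — 18–7, Model W advances.
Round 3: Model W vs Model V — 11–14, Model V advances.
The agenda winner is Model V.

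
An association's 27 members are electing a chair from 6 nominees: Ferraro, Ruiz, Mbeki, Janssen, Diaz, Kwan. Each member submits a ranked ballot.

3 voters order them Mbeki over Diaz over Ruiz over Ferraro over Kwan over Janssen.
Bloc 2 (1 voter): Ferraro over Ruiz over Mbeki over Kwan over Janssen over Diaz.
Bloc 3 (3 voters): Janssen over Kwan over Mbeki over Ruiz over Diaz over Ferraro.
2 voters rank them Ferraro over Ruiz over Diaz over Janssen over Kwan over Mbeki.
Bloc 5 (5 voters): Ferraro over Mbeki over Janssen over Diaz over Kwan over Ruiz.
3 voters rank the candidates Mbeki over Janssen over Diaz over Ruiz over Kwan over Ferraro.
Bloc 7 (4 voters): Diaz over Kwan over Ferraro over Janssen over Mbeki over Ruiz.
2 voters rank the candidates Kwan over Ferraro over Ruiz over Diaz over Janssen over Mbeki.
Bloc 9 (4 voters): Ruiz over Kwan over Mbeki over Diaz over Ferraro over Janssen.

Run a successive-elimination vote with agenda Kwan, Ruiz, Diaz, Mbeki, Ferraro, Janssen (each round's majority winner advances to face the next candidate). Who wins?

Round 1: Kwan vs Ruiz — 14–13, Kwan advances.
Round 2: Kwan vs Diaz — 10–17, Diaz advances.
Round 3: Diaz vs Mbeki — 8–19, Mbeki advances.
Round 4: Mbeki vs Ferraro — 13–14, Ferraro advances.
Round 5: Ferraro vs Janssen — 21–6, Ferraro advances.
Ferraro survives the agenda.

Ferraro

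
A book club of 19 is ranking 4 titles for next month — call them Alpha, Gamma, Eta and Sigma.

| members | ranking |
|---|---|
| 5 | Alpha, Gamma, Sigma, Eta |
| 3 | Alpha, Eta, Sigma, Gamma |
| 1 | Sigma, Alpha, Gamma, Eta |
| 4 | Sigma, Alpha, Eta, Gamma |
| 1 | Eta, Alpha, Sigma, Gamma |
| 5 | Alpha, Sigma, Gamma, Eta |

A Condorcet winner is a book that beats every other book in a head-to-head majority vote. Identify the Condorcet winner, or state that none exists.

Alpha

Check each pair by majority over 19 ballots:
Alpha vs Gamma: Alpha is ranked higher on 5+3+1+4+1+5 = 19 ballots, Gamma on 0. Alpha wins 19–0.
Alpha vs Eta: 18 to 1, Alpha.
Alpha vs Sigma: Alpha is ranked higher on 5+3+1+5 = 14 ballots, Sigma on 5. Alpha wins 14–5.
Gamma vs Eta: Gamma is ranked higher on 5+1+5 = 11 ballots, Eta on 8. Gamma wins 11–8.
Gamma vs Sigma: 5 to 14, Sigma.
Eta vs Sigma: 3+1 = 4 for Eta, 15 for Sigma — Sigma by 15–4.
Only Alpha has no losses; Alpha is the Condorcet winner.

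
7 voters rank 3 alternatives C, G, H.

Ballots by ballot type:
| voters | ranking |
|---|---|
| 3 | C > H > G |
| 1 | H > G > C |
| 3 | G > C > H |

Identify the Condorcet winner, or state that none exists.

Pairwise majorities:
C vs G: C preferred on 3 ballots; G wins 4–3.
C vs H: C is ranked higher on 3+3 = 6 ballots, H on 1. C wins 6–1.
G vs H: G preferred on 3 ballots; H wins 4–3.
No alternative is unbeaten: C loses to G; G loses to H; H loses to C. In particular C → H → G → C is a majority cycle — no Condorcet winner exists.

none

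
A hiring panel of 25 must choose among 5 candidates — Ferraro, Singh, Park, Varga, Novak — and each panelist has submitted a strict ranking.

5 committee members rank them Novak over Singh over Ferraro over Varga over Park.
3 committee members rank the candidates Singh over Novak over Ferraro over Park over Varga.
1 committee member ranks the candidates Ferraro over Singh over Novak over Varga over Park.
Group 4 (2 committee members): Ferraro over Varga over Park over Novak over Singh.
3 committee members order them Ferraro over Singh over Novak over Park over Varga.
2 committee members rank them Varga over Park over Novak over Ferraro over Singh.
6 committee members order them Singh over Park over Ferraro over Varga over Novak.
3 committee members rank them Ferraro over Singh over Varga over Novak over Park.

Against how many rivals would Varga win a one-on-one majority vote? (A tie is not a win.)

Varga against each rival (25 committee members):
Varga–Ferraro: Ferraro 23–2.
Varga vs Singh: Singh wins 21–4.
Varga vs Park: 5+1+2+2+3 = 13 for Varga, 12 for Park — Varga by 13–12.
Varga vs Novak: 2+2+6+3 = 13 for Varga, 12 for Novak — Varga by 13–12.
Varga beats Park, Novak; loses to Ferraro, Singh — 2 pairwise wins.

2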